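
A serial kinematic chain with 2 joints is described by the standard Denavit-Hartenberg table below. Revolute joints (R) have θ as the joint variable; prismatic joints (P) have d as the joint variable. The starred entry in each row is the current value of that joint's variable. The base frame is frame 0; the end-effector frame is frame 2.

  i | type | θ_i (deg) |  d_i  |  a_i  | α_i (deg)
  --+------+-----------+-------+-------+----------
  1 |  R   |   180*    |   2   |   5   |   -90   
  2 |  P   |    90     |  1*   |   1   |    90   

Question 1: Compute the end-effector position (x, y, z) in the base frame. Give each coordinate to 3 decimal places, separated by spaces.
-5.000 -1.000 1.000

after link 1: o_1 = (-5.0000, 0.0000, 2.0000)
after link 2: o_2 = (-5.0000, -1.0000, 1.0000)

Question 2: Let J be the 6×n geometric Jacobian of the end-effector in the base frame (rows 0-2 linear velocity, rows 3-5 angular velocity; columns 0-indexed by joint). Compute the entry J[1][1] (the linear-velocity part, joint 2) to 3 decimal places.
-1.000

prismatic axis z_1 = (-0.0000,-1.0000,0.0000)
J_v[:, 1] = z_1; J_ω[:, 1] = (0,0,0)
entry J[1][1] = -1.0000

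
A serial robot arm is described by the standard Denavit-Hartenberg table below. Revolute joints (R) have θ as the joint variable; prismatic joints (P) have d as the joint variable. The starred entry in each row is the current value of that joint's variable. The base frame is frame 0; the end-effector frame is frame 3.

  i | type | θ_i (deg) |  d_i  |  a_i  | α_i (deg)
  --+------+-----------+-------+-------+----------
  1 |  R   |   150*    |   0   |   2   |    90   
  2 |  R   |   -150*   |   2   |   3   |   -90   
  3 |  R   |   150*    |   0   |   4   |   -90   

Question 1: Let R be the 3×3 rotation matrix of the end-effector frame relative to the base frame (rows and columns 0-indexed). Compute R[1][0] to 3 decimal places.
-0.058

End-effector x-axis (col 0 of R) = (-0.8995,-0.0580,0.4330)
R[1][0] = -0.0580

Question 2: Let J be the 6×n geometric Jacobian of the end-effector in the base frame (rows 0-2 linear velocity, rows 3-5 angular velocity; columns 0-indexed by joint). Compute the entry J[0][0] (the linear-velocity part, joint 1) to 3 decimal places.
axis z_0 = ẑ; lever o_n−o_0 = (-2.0801,1.2010,0.2321)
cross product → J_v[:, 0] = (-1.2010,-2.0801,0.0000)
J_ω[:, 0] = z_0
entry J[0][0] = -1.2010

-1.201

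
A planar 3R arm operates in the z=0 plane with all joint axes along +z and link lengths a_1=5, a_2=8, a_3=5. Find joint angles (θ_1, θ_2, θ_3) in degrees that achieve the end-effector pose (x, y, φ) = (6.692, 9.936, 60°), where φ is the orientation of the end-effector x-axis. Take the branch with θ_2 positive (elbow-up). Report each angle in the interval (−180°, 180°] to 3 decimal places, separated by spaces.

-28.576 120.001 -31.425

wrist centre = target − a_3·(cos φ, sin φ) = (4.1920, 5.6059)
cos θ_2 = (48.9987−5²−8²)/(2·5·8) = -0.5000; θ_2 = 120.0011° (elbow-up)
β = atan2(5.6059,4.1920) = 53.2113°; ψ = atan2(6.9281,0.9999) = 81.7878°
θ_1 = β − ψ = -28.5764°
θ_3 = φ − θ_1 − θ_2 = -31.4247° (wrapped to (-180°,180°])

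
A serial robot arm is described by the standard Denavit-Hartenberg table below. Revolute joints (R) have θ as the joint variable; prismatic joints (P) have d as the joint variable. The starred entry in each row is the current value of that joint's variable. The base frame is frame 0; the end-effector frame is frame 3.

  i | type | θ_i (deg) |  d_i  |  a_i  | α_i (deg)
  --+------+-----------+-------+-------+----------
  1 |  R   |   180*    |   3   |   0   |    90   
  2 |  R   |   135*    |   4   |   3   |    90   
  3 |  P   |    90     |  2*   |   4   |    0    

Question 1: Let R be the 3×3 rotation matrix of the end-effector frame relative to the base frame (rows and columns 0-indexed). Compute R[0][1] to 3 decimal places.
-0.707

End-effector y-axis (col 1 of R) = (-0.7071,0.0000,-0.7071)
R[0][1] = -0.7071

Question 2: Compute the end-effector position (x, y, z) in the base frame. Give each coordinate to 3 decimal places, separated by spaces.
0.707 8.000 6.536

after link 1: o_1 = (0.0000, 0.0000, 3.0000)
after link 2: o_2 = (2.1213, 4.0000, 5.1213)
after link 3: o_3 = (0.7071, 8.0000, 6.5355)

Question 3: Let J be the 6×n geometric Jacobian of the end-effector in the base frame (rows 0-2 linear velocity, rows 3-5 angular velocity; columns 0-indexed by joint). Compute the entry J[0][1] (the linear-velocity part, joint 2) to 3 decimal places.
3.536

axis z_1 = (0.0000,1.0000,0.0000); lever o_n−o_1 = (0.7071,8.0000,3.5355)
cross product → J_v[:, 1] = (3.5355,-0.0000,-0.7071)
J_ω[:, 1] = z_1
entry J[0][1] = 3.5355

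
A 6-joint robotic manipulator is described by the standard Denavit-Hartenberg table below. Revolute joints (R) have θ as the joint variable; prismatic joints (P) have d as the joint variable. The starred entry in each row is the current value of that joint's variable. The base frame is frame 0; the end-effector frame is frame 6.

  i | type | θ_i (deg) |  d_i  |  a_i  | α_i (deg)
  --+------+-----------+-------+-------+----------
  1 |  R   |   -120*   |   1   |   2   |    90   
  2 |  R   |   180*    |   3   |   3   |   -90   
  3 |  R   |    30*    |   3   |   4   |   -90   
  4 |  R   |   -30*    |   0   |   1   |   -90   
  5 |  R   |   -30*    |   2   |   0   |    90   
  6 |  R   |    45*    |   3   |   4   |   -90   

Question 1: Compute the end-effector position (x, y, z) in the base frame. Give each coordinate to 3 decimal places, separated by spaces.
after link 1: o_1 = (-1.0000, -1.7321, 1.0000)
after link 2: o_2 = (-2.0981, 2.3660, 1.0000)
after link 3: o_3 = (1.3660, 4.3660, -2.0000)
after link 4: o_4 = (2.1160, 4.7990, -2.5000)
after link 5: o_5 = (2.9821, 5.2990, -0.7679)
after link 6: o_6 = (6.9251, 2.9425, 1.2068)

6.925 2.943 1.207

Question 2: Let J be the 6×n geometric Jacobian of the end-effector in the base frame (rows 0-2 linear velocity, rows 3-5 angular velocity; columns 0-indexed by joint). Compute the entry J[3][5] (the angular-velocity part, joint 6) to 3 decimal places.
axis z_5 = (0.0580,-0.9665,0.2500); lever o_n−o_5 = (3.9430,-2.3565,1.9747)
cross product → J_v[:, 5] = (-1.3195,0.8712,3.6742)
J_ω[:, 5] = z_5
entry J[3][5] = 0.0580

0.058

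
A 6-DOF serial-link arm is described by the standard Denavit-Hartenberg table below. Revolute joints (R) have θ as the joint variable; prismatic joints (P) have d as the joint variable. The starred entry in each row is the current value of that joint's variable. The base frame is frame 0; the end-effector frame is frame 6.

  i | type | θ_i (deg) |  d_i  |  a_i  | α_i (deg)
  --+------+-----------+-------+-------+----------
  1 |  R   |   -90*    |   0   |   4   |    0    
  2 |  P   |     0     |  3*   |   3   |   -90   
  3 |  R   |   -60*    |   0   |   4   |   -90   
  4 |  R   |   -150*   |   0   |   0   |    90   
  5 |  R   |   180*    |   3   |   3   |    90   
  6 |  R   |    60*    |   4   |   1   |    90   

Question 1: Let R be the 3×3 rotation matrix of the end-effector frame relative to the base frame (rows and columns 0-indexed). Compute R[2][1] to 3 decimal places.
End-effector y-axis (col 1 of R) = (0.0000,-0.8660,-0.5000)
R[2][1] = -0.5000

-0.500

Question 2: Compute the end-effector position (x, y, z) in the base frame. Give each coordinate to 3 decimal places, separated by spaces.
after link 1: o_1 = (0.0000, -4.0000, 0.0000)
after link 2: o_2 = (0.0000, -7.0000, 3.0000)
after link 3: o_3 = (0.0000, -9.0000, 6.4641)
after link 4: o_4 = (0.0000, -9.0000, 6.4641)
after link 5: o_5 = (-4.0981, -9.5490, 7.4151)
after link 6: o_6 = (-5.0981, -13.0131, 5.4151)

-5.098 -13.013 5.415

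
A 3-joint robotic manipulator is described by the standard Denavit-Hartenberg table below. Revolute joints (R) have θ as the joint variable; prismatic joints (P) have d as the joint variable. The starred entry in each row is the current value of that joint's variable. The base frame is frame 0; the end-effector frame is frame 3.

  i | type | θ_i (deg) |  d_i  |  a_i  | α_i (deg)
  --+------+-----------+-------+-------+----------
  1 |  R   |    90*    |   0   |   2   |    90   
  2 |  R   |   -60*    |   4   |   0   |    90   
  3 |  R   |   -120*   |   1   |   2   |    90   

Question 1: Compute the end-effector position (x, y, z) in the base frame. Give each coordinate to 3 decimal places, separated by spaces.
2.268 0.634 0.366

after link 1: o_1 = (0.0000, 2.0000, 0.0000)
after link 2: o_2 = (4.0000, 2.0000, 0.0000)
after link 3: o_3 = (2.2679, 0.6340, 0.3660)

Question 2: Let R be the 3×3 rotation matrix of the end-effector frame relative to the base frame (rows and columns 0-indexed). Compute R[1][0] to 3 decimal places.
-0.250

End-effector x-axis (col 0 of R) = (-0.8660,-0.2500,0.4330)
R[1][0] = -0.2500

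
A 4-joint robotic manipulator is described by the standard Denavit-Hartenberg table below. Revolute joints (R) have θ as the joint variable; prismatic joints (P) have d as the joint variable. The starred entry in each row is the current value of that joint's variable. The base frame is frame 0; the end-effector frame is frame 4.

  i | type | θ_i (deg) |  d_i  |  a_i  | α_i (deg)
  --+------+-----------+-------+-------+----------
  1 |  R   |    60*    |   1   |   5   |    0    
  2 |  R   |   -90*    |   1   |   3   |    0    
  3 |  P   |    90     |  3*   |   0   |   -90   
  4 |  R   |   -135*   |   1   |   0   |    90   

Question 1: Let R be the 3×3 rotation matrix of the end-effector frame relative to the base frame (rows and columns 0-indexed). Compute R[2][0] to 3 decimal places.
End-effector x-axis (col 0 of R) = (-0.3536,-0.6124,0.7071)
R[2][0] = 0.7071

0.707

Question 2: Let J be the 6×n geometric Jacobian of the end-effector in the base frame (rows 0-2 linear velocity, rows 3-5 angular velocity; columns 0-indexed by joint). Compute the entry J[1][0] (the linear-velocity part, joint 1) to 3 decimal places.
axis z_0 = ẑ; lever o_n−o_0 = (4.2321,3.3301,5.0000)
cross product → J_v[:, 0] = (-3.3301,4.2321,0.0000)
J_ω[:, 0] = z_0
entry J[1][0] = 4.2321

4.232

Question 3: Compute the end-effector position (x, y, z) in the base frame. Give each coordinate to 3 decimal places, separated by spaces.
after link 1: o_1 = (2.5000, 4.3301, 1.0000)
after link 2: o_2 = (5.0981, 2.8301, 2.0000)
after link 3: o_3 = (5.0981, 2.8301, 5.0000)
after link 4: o_4 = (4.2321, 3.3301, 5.0000)

4.232 3.330 5.000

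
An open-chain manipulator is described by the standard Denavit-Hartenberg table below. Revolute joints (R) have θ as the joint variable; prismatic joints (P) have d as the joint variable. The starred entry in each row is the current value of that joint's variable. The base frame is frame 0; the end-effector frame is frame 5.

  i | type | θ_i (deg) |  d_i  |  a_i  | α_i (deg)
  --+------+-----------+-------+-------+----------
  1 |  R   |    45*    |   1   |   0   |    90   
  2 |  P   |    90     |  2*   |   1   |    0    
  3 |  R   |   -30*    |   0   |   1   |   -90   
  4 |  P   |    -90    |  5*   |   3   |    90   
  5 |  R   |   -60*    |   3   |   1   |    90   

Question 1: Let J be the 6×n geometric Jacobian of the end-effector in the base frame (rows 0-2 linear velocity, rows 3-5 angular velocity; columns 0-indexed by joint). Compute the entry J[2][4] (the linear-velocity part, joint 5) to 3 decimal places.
0.250

axis z_4 = (-0.3536,-0.3536,-0.8660); lever o_n−o_4 = (-0.1768,-0.8839,-3.0311)
cross product → J_v[:, 4] = (0.3062,-0.9186,0.2500)
J_ω[:, 4] = z_4
entry J[2][4] = 0.2500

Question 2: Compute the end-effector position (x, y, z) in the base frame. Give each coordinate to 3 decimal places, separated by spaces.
after link 1: o_1 = (0.0000, 0.0000, 1.0000)
after link 2: o_2 = (1.4142, -1.4142, 2.0000)
after link 3: o_3 = (1.7678, -1.0607, 2.8660)
after link 4: o_4 = (0.8272, -6.2438, 5.3660)
after link 5: o_5 = (0.6504, -7.1277, 2.3349)

0.650 -7.128 2.335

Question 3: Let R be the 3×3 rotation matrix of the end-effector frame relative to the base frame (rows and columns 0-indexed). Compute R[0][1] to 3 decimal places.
-0.354

End-effector y-axis (col 1 of R) = (-0.3536,-0.3536,-0.8660)
R[0][1] = -0.3536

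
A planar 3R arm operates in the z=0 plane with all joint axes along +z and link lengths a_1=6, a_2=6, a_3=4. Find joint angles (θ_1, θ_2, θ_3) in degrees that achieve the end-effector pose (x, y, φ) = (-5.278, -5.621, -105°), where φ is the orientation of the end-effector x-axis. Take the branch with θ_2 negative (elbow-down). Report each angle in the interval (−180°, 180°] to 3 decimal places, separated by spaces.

wrist centre = target − a_3·(cos φ, sin φ) = (-4.2427, -1.7573)
cos θ_2 = (21.0888−6²−6²)/(2·6·6) = -0.7071; θ_2 = -134.9995° (elbow-down)
β = atan2(-1.7573,-4.2427) = -157.5011°; ψ = atan2(-4.2427,1.7574) = -67.4997°
θ_1 = β − ψ = -90.0014°
θ_3 = φ − θ_1 − θ_2 = 120.0008° (wrapped to (-180°,180°])

-90.001 -134.999 120.001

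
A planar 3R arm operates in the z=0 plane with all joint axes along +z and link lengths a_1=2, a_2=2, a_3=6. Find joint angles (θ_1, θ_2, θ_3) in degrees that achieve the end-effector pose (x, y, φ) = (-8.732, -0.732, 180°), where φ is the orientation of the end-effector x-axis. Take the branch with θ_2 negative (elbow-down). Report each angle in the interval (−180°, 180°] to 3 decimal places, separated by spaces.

-119.999 -90.003 30.002

wrist centre = target − a_3·(cos φ, sin φ) = (-2.7320, -0.7320)
cos θ_2 = (7.9996−2²−2²)/(2·2·2) = -0.0000; θ_2 = -90.0025° (elbow-down)
β = atan2(-0.7320,-2.7320) = -165.0007°; ψ = atan2(-2.0000,1.9999) = -45.0013°
θ_1 = β − ψ = -119.9995°
θ_3 = φ − θ_1 − θ_2 = 30.0020° (wrapped to (-180°,180°])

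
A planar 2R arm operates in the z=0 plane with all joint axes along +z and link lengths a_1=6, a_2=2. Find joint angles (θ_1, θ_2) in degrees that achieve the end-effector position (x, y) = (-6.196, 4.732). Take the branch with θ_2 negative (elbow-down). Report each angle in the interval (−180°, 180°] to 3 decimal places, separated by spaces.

cos θ_2 = (60.7822−6²−2²)/(2·6·2) = 0.8659; θ_2 = -30.0113° (elbow-down)
β = atan2(4.7320,-6.1960) = 142.6304°; ψ = atan2(-1.0003,7.7319) = -7.3719°
θ_1 = β − ψ = 150.0023°

150.002 -30.011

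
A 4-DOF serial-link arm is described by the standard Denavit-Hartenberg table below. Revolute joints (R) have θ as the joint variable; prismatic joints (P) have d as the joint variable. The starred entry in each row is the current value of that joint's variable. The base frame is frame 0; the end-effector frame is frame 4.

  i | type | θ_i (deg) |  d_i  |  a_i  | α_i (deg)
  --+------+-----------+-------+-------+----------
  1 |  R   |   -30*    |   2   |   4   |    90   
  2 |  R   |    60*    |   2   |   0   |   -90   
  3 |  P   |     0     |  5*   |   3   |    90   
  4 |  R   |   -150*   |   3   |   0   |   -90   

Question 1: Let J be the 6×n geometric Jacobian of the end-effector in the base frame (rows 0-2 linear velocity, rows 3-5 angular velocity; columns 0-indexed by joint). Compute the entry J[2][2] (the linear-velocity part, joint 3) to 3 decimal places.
prismatic axis z_2 = (-0.7500,0.4330,0.5000)
J_v[:, 2] = z_2; J_ω[:, 2] = (0,0,0)
entry J[2][2] = 0.5000

0.500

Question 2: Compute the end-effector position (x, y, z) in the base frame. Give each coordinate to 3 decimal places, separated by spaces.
-1.487 -4.915 7.098

after link 1: o_1 = (3.4641, -2.0000, 2.0000)
after link 2: o_2 = (2.4641, -3.7321, 2.0000)
after link 3: o_3 = (0.0131, -2.3170, 7.0981)
after link 4: o_4 = (-1.4869, -4.9151, 7.0981)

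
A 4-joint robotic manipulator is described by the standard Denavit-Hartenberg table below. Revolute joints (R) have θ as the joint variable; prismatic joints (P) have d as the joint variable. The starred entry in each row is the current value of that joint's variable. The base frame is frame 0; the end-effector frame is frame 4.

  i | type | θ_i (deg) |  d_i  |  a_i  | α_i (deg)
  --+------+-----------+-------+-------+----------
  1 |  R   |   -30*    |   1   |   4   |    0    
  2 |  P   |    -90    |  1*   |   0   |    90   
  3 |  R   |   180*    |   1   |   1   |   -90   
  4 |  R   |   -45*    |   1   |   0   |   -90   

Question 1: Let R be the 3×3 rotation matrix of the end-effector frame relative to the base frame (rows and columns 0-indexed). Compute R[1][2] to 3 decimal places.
End-effector z-axis (col 2 of R) = (0.9659,0.2588,-0.0000)
R[1][2] = 0.2588

0.259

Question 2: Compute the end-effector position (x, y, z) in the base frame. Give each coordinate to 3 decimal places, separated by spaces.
after link 1: o_1 = (3.4641, -2.0000, 1.0000)
after link 2: o_2 = (3.4641, -2.0000, 2.0000)
after link 3: o_3 = (3.0981, -0.6340, 2.0000)
after link 4: o_4 = (3.0981, -0.6340, 1.0000)

3.098 -0.634 1.000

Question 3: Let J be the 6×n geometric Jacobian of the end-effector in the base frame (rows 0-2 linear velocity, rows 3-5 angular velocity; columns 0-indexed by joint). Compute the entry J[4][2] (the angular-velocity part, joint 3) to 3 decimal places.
axis z_2 = (-0.8660,0.5000,0.0000); lever o_n−o_2 = (-0.3660,1.3660,-1.0000)
cross product → J_v[:, 2] = (-0.5000,-0.8660,-1.0000)
J_ω[:, 2] = z_2
entry J[4][2] = 0.5000

0.500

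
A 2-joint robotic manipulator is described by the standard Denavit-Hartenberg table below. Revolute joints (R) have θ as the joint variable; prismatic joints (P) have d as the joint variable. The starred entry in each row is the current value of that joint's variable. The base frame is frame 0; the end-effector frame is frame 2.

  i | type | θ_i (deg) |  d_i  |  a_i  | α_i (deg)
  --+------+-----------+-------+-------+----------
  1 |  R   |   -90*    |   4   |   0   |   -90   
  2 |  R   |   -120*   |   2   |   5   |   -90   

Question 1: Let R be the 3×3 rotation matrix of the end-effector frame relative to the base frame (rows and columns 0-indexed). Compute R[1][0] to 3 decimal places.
End-effector x-axis (col 0 of R) = (-0.0000,0.5000,0.8660)
R[1][0] = 0.5000

0.500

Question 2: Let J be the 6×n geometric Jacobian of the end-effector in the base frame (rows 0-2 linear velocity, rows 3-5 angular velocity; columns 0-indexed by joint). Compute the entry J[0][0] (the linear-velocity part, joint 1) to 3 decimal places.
axis z_0 = ẑ; lever o_n−o_0 = (2.0000,2.5000,8.3301)
cross product → J_v[:, 0] = (-2.5000,2.0000,0.0000)
J_ω[:, 0] = z_0
entry J[0][0] = -2.5000

-2.500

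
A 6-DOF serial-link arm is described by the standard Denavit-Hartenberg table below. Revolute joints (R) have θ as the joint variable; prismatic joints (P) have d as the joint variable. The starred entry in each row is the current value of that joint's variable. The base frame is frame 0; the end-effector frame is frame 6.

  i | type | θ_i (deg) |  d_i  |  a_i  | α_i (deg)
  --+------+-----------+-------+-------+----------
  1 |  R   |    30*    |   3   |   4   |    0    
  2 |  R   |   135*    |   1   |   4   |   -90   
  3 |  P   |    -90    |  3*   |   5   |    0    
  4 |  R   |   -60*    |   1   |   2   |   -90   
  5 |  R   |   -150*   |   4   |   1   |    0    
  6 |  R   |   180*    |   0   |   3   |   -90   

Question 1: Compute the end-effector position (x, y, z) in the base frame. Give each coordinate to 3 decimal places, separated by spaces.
after link 1: o_1 = (3.4641, 2.0000, 3.0000)
after link 2: o_2 = (-0.3996, 3.0353, 4.0000)
after link 3: o_3 = (-1.1761, 0.1375, 9.0000)
after link 4: o_4 = (0.2382, -1.2767, 10.0000)
after link 5: o_5 = (-2.5476, -1.0479, 13.0311)
after link 6: o_6 = (0.0140, -0.1814, 14.3301)

0.014 -0.181 14.330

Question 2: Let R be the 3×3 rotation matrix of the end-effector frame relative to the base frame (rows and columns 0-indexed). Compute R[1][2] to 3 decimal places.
End-effector z-axis (col 2 of R) = (-0.1941,0.9486,-0.2500)
R[1][2] = 0.9486

0.949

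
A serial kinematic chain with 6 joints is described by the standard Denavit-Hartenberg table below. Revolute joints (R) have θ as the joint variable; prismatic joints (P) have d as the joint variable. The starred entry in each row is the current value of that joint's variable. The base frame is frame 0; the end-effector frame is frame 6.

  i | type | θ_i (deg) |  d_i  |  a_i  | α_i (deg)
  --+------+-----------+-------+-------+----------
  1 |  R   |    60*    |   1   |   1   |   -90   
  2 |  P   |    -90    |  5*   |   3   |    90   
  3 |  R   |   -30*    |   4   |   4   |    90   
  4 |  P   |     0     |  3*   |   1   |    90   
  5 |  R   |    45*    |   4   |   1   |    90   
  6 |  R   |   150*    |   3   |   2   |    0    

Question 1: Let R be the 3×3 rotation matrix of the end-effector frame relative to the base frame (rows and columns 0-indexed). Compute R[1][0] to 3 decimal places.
End-effector x-axis (col 0 of R) = (-0.4744,0.8513,-0.2241)
R[1][0] = 0.8513

0.851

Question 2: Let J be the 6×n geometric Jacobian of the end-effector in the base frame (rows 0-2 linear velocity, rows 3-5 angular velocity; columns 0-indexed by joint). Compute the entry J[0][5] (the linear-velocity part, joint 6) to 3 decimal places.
axis z_5 = (-0.2241,0.1294,0.9659); lever o_n−o_5 = (-1.6213,2.0908,2.4495)
cross product → J_v[:, 5] = (-1.7025,-1.0170,-0.2588)
J_ω[:, 5] = z_5
entry J[0][5] = -1.7025

-1.703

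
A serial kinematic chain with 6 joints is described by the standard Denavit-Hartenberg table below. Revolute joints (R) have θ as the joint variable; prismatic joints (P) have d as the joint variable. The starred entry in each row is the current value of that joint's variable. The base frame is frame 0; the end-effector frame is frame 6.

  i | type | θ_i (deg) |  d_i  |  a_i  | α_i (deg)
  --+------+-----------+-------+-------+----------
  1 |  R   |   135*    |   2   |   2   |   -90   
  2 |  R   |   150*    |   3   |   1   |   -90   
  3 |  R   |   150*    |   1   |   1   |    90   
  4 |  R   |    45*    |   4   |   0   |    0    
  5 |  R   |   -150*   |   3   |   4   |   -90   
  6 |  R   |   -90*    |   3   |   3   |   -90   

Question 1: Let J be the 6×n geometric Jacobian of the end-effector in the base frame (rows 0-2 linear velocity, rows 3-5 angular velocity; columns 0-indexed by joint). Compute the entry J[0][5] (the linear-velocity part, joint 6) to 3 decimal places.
axis z_5 = (-0.2623,0.9453,0.1941); lever o_n−o_5 = (1.9689,3.7544,-0.1677)
cross product → J_v[:, 5] = (-0.8873,0.3382,-2.8458)
J_ω[:, 5] = z_5
entry J[0][5] = -0.8873

-0.887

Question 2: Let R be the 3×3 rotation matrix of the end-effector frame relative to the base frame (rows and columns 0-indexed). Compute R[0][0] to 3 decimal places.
0.919

End-effector x-axis (col 0 of R) = (0.9186,0.3062,-0.2500)
R[0][0] = 0.9186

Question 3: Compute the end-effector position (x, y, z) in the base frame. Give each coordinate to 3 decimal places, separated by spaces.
4.469 5.559 -2.913

after link 1: o_1 = (-1.4142, 1.4142, 2.0000)
after link 2: o_2 = (-2.9232, -1.3195, 1.5000)
after link 3: o_3 = (-2.7464, -0.7891, 2.7990)
after link 4: o_4 = (0.9278, 0.4356, 1.7990)
after link 5: o_5 = (2.5005, 1.8051, -2.7453)
after link 6: o_6 = (4.4694, 5.5595, -2.9130)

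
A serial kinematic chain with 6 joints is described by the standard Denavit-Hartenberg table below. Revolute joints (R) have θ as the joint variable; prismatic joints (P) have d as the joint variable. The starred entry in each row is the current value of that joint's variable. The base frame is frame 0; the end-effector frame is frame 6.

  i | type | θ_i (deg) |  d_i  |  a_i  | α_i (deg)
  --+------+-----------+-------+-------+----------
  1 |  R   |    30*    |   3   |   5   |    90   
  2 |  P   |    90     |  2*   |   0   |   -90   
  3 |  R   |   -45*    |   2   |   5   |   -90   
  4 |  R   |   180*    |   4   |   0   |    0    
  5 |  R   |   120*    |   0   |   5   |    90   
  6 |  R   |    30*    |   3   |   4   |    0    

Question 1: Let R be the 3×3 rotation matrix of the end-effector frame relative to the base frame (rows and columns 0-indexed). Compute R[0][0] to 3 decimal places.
End-effector x-axis (col 0 of R) = (-0.6732,-0.3340,0.6597)
R[0][0] = -0.6732

-0.673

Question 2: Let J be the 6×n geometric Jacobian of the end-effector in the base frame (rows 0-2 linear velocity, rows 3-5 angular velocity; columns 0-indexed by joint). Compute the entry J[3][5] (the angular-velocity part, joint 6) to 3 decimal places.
-0.739

axis z_5 = (-0.7392,0.2803,-0.6124); lever o_n−o_5 = (-4.9104,-0.4949,0.8018)
cross product → J_v[:, 5] = (-0.0783,3.5997,1.7424)
J_ω[:, 5] = z_5
entry J[3][5] = -0.7392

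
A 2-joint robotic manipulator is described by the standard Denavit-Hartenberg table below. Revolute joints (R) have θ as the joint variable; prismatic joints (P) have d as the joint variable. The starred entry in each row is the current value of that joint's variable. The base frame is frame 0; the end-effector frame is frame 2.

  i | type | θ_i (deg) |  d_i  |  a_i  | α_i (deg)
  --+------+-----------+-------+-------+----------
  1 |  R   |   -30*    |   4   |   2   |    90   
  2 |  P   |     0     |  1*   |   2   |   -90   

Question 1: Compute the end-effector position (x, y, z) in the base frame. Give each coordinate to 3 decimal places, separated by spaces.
after link 1: o_1 = (1.7321, -1.0000, 4.0000)
after link 2: o_2 = (2.9641, -2.8660, 4.0000)

2.964 -2.866 4.000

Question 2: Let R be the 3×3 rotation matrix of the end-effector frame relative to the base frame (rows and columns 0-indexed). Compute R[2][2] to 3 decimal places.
End-effector z-axis (col 2 of R) = (0.0000,0.0000,1.0000)
R[2][2] = 1.0000

1.000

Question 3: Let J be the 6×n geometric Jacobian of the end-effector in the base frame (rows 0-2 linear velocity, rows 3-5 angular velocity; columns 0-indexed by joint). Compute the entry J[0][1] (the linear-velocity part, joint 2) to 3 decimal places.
prismatic axis z_1 = (-0.5000,-0.8660,0.0000)
J_v[:, 1] = z_1; J_ω[:, 1] = (0,0,0)
entry J[0][1] = -0.5000

-0.500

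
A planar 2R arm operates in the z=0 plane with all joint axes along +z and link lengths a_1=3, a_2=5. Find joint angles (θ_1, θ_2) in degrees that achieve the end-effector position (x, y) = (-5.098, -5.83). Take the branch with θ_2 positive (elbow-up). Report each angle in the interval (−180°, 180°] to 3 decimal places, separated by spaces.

cos θ_2 = (59.9785−3²−5²)/(2·3·5) = 0.8660; θ_2 = 30.0086° (elbow-up)
β = atan2(-5.8300,-5.0980) = -131.1678°; ψ = atan2(2.5007,7.3298) = 18.8378°
θ_1 = β − ψ = -150.0057°

-150.006 30.009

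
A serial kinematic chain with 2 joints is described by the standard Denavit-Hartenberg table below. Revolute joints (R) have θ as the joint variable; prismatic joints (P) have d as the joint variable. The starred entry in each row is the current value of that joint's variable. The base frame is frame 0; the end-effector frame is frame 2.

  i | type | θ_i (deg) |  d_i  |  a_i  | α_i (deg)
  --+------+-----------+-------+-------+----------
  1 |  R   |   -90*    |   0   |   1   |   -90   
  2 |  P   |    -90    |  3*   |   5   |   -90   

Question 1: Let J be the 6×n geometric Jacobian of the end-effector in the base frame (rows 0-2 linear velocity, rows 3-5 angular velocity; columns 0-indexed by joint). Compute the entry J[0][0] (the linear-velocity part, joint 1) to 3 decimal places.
1.000

axis z_0 = ẑ; lever o_n−o_0 = (3.0000,-1.0000,5.0000)
cross product → J_v[:, 0] = (1.0000,3.0000,-0.0000)
J_ω[:, 0] = z_0
entry J[0][0] = 1.0000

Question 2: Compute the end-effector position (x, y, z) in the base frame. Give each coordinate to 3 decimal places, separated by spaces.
3.000 -1.000 5.000

after link 1: o_1 = (0.0000, -1.0000, 0.0000)
after link 2: o_2 = (3.0000, -1.0000, 5.0000)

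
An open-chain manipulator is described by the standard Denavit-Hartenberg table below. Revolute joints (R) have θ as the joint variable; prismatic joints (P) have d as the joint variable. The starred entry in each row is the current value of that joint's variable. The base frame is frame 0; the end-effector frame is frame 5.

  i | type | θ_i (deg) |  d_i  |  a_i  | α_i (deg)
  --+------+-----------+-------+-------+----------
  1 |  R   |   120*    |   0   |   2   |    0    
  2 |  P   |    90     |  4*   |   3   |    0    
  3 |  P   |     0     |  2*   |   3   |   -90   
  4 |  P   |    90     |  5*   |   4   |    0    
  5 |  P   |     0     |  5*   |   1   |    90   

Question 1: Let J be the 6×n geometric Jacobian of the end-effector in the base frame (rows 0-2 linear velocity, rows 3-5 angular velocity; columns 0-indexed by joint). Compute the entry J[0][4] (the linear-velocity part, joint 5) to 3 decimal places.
0.500

prismatic axis z_4 = (0.5000,-0.8660,0.0000)
J_v[:, 4] = z_4; J_ω[:, 4] = (0,0,0)
entry J[0][4] = 0.5000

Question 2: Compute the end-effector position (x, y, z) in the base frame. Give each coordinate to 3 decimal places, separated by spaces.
-1.196 -9.928 1.000

after link 1: o_1 = (-1.0000, 1.7321, 0.0000)
after link 2: o_2 = (-3.5981, 0.2321, 4.0000)
after link 3: o_3 = (-6.1962, -1.2679, 6.0000)
after link 4: o_4 = (-3.6962, -5.5981, 2.0000)
after link 5: o_5 = (-1.1962, -9.9282, 1.0000)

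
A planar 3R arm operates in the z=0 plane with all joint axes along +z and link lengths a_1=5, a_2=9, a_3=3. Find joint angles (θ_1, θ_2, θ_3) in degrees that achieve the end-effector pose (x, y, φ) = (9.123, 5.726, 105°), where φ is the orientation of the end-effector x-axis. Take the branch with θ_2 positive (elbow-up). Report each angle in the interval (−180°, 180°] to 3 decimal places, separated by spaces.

-45.002 90.001 60.001

wrist centre = target − a_3·(cos φ, sin φ) = (9.8995, 2.8282)
cos θ_2 = (105.9981−5²−9²)/(2·5·9) = -0.0000; θ_2 = 90.0012° (elbow-up)
β = atan2(2.8282,9.8995) = 15.9444°; ψ = atan2(9.0000,4.9998) = 60.9463°
θ_1 = β − ψ = -45.0020°
θ_3 = φ − θ_1 − θ_2 = 60.0008° (wrapped to (-180°,180°])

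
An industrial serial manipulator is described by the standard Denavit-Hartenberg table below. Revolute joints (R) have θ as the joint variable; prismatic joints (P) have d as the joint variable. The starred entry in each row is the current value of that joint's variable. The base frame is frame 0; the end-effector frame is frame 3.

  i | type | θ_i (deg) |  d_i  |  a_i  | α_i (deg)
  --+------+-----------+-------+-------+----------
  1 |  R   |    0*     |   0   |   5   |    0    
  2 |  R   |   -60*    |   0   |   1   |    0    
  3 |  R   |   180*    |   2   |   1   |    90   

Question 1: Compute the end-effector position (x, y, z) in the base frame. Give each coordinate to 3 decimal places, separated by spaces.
5.000 0.000 2.000

after link 1: o_1 = (5.0000, 0.0000, 0.0000)
after link 2: o_2 = (5.5000, -0.8660, 0.0000)
after link 3: o_3 = (5.0000, 0.0000, 2.0000)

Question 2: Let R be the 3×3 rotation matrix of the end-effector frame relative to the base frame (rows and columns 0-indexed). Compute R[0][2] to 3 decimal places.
End-effector z-axis (col 2 of R) = (0.8660,0.5000,0.0000)
R[0][2] = 0.8660

0.866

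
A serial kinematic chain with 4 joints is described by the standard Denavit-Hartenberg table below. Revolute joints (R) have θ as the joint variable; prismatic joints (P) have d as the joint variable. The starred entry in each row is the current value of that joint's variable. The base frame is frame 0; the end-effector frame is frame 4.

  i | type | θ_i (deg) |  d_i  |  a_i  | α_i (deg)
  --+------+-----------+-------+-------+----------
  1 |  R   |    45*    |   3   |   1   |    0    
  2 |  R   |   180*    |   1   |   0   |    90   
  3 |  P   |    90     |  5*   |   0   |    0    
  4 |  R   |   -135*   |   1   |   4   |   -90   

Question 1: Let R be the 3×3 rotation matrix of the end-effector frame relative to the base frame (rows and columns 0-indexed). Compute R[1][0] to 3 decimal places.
End-effector x-axis (col 0 of R) = (-0.5000,-0.5000,-0.7071)
R[1][0] = -0.5000

-0.500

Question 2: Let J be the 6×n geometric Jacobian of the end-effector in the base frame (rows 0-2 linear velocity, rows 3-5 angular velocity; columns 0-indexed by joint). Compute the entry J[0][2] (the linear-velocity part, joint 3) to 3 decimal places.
-0.707

prismatic axis z_2 = (-0.7071,0.7071,0.0000)
J_v[:, 2] = z_2; J_ω[:, 2] = (0,0,0)
entry J[0][2] = -0.7071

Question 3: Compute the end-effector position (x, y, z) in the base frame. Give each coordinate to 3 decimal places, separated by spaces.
after link 1: o_1 = (0.7071, 0.7071, 3.0000)
after link 2: o_2 = (0.7071, 0.7071, 4.0000)
after link 3: o_3 = (-2.8284, 4.2426, 4.0000)
after link 4: o_4 = (-5.5355, 2.9497, 1.1716)

-5.536 2.950 1.172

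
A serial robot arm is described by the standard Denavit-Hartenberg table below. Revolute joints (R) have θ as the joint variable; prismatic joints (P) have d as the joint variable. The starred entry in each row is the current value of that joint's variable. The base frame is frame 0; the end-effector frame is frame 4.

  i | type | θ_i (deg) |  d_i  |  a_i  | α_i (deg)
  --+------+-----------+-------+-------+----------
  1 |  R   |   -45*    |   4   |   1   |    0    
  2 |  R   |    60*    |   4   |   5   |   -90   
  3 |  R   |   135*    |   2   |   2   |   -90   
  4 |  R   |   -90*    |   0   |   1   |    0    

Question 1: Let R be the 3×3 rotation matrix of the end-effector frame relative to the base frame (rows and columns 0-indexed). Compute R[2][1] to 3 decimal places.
End-effector y-axis (col 1 of R) = (-0.6830,-0.1830,-0.7071)
R[2][1] = -0.7071

-0.707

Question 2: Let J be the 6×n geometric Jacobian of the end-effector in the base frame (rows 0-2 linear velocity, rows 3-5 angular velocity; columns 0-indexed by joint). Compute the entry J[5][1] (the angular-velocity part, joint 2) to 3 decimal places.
1.000

axis z_1 = (0.0000,0.0000,1.0000); lever o_n−o_1 = (2.6871,3.8258,2.5858)
cross product → J_v[:, 1] = (-3.8258,2.6871,0.0000)
J_ω[:, 1] = z_1
entry J[5][1] = 1.0000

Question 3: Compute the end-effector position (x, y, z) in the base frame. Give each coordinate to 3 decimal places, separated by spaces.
after link 1: o_1 = (0.7071, -0.7071, 4.0000)
after link 2: o_2 = (5.5367, 0.5870, 8.0000)
after link 3: o_3 = (3.6531, 2.1528, 6.5858)
after link 4: o_4 = (3.3943, 3.1187, 6.5858)

3.394 3.119 6.586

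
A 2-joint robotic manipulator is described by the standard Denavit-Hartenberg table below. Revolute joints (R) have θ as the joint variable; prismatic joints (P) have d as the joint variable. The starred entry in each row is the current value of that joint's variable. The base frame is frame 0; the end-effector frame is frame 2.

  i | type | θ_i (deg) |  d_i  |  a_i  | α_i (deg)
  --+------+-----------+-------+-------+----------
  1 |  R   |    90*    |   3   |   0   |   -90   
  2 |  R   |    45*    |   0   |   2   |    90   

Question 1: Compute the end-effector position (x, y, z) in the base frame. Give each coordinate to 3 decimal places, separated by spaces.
0.000 1.414 1.586

after link 1: o_1 = (0.0000, 0.0000, 3.0000)
after link 2: o_2 = (0.0000, 1.4142, 1.5858)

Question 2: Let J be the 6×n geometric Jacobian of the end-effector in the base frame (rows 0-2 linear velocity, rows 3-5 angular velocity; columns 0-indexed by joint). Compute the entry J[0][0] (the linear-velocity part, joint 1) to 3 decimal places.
-1.414

axis z_0 = ẑ; lever o_n−o_0 = (0.0000,1.4142,1.5858)
cross product → J_v[:, 0] = (-1.4142,0.0000,0.0000)
J_ω[:, 0] = z_0
entry J[0][0] = -1.4142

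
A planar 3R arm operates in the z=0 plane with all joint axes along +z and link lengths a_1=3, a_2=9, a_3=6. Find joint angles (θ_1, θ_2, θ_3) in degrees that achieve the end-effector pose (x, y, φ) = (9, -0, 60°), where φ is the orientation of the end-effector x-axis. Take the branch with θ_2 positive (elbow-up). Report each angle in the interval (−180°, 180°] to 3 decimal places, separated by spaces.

-141.787 120.000 81.787

wrist centre = target − a_3·(cos φ, sin φ) = (6.0000, -5.1962)
cos θ_2 = (63.0000−3²−9²)/(2·3·9) = -0.5000; θ_2 = 120.0000° (elbow-up)
β = atan2(-5.1962,6.0000) = -40.8934°; ψ = atan2(7.7942,-1.5000) = 100.8934°
θ_1 = β − ψ = -141.7868°
θ_3 = φ − θ_1 − θ_2 = 81.7868° (wrapped to (-180°,180°])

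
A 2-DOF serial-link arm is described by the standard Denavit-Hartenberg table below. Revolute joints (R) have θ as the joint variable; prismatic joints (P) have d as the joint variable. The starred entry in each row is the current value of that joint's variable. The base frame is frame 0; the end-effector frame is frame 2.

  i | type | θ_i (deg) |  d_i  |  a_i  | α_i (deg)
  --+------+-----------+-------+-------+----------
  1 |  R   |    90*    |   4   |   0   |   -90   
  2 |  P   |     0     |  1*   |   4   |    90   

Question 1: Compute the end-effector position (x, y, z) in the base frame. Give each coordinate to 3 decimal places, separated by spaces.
-1.000 4.000 4.000

after link 1: o_1 = (0.0000, 0.0000, 4.0000)
after link 2: o_2 = (-1.0000, 4.0000, 4.0000)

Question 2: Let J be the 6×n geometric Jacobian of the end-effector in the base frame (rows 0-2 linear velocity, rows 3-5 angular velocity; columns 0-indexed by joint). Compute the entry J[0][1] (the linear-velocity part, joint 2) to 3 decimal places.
-1.000

prismatic axis z_1 = (-1.0000,0.0000,0.0000)
J_v[:, 1] = z_1; J_ω[:, 1] = (0,0,0)
entry J[0][1] = -1.0000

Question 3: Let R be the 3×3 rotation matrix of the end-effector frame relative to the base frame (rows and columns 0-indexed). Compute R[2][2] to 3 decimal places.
1.000

End-effector z-axis (col 2 of R) = (0.0000,0.0000,1.0000)
R[2][2] = 1.0000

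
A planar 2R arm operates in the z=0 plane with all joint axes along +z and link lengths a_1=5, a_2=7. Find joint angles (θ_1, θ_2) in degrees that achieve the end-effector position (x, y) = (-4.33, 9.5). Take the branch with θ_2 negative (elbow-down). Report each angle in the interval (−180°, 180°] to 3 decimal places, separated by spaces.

150.000 -60.001

cos θ_2 = (108.9989−5²−7²)/(2·5·7) = 0.5000; θ_2 = -60.0010° (elbow-down)
β = atan2(9.5000,-4.3300) = 114.5030°; ψ = atan2(-6.0622,8.4999) = -35.4970°
θ_1 = β − ψ = 150.0000°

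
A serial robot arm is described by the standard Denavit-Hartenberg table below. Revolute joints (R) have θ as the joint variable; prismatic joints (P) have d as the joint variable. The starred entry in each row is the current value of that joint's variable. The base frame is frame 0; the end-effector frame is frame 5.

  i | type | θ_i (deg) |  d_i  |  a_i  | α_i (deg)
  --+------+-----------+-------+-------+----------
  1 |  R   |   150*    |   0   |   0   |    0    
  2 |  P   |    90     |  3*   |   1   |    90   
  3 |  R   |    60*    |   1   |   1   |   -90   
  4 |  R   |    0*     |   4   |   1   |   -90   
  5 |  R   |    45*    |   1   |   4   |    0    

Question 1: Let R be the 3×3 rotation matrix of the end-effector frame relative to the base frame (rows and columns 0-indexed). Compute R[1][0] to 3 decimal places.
-0.837

End-effector x-axis (col 0 of R) = (-0.4830,-0.8365,0.2588)
R[1][0] = -0.8365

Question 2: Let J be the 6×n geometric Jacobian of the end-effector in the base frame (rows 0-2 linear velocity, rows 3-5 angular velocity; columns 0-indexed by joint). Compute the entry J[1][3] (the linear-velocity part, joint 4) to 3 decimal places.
axis z_3 = (0.4330,0.7500,0.5000); lever o_n−o_3 = (0.4162,-1.2791,3.9013)
cross product → J_v[:, 3] = (3.5655,-1.4812,-0.8660)
J_ω[:, 3] = z_3
entry J[1][3] = -1.4812

-1.481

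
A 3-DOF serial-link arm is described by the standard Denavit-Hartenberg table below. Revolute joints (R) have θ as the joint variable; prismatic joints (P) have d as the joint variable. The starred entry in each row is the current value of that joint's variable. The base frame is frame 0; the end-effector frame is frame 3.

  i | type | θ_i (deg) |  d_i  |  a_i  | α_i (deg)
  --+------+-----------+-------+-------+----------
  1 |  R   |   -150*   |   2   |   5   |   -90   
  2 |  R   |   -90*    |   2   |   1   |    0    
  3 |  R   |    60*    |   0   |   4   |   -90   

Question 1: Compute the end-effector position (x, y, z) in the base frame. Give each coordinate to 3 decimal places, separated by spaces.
after link 1: o_1 = (-4.3301, -2.5000, 2.0000)
after link 2: o_2 = (-3.3301, -4.2321, 3.0000)
after link 3: o_3 = (-6.3301, -5.9641, 5.0000)

-6.330 -5.964 5.000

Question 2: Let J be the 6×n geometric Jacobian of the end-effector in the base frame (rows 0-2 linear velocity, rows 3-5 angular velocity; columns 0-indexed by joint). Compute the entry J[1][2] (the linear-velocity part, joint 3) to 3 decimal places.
axis z_2 = (0.5000,-0.8660,0.0000); lever o_n−o_2 = (-3.0000,-1.7321,2.0000)
cross product → J_v[:, 2] = (-1.7321,-1.0000,-3.4641)
J_ω[:, 2] = z_2
entry J[1][2] = -1.0000

-1.000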